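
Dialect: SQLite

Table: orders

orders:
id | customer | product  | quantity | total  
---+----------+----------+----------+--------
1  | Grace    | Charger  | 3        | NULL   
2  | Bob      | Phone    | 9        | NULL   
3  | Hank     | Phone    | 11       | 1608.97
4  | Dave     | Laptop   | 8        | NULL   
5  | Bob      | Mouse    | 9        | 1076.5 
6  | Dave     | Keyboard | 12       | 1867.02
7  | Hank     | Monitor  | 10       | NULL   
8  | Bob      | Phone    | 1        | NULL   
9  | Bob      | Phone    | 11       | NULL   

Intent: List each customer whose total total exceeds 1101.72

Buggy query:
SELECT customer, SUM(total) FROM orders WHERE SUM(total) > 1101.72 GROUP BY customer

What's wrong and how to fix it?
Bug: Aggregate functions cannot appear in a WHERE clause

Fix: Move the aggregate condition to a HAVING clause

Corrected query:
SELECT customer, SUM(total) FROM orders GROUP BY customer HAVING SUM(total) > 1101.72

Result:
customer | SUM(total)
---------+-----------
Dave     | 1867.02   
Hank     | 1608.97   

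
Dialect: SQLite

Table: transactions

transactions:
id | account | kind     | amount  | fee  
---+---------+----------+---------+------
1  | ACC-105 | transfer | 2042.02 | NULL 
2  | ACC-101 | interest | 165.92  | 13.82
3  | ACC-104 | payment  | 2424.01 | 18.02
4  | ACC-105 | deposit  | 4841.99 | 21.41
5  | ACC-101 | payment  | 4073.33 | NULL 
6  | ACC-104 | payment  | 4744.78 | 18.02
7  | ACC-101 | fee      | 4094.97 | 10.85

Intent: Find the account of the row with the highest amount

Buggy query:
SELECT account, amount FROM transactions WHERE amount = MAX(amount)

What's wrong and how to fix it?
Bug: MAX(amount) is an aggregate and cannot be used directly in WHERE

Fix: Use a subquery: WHERE amount = (SELECT MAX(amount) FROM transactions)

Corrected query:
SELECT account, amount FROM transactions WHERE amount = (SELECT MAX(amount) FROM transactions)

Result:
account | amount 
--------+--------
ACC-105 | 4841.99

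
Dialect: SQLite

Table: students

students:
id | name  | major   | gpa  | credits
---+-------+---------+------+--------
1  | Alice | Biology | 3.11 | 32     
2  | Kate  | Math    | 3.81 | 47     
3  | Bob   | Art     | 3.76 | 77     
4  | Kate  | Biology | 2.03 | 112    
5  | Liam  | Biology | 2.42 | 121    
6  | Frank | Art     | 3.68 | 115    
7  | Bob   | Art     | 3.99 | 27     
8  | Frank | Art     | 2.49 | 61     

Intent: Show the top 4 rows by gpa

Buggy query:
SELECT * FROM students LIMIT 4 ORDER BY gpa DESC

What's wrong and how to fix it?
Bug: ORDER BY cannot follow LIMIT; LIMIT is the final clause

Fix: Sort with ORDER BY, then apply LIMIT

Corrected query:
SELECT * FROM students ORDER BY gpa DESC LIMIT 4

Result:
id | name  | major | gpa  | credits
---+-------+-------+------+--------
7  | Bob   | Art   | 3.99 | 27     
2  | Kate  | Math  | 3.81 | 47     
3  | Bob   | Art   | 3.76 | 77     
6  | Frank | Art   | 3.68 | 115    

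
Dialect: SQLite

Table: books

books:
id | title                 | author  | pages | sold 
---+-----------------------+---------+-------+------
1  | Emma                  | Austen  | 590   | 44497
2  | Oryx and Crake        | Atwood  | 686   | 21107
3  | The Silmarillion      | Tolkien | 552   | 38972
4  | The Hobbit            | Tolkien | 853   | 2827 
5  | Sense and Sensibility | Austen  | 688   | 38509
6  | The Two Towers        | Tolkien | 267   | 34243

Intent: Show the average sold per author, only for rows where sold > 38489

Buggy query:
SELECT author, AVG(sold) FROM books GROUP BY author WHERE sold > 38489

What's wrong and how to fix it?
Bug: Row-level WHERE must come before GROUP BY in the clause order

Fix: Place WHERE between FROM and GROUP BY

Corrected query:
SELECT author, AVG(sold) FROM books WHERE sold > 38489 GROUP BY author

Result:
author  | AVG(sold)
--------+----------
Austen  | 41503    
Tolkien | 38972    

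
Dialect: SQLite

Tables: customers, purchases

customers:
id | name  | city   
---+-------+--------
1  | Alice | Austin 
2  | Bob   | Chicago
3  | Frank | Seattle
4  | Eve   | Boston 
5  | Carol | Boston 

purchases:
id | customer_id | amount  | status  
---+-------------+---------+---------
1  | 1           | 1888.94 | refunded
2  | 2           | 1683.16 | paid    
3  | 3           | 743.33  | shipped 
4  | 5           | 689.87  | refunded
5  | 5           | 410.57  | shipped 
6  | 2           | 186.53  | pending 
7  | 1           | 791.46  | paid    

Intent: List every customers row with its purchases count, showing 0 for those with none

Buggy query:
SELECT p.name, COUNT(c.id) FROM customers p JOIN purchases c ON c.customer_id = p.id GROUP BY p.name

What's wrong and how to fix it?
Bug: An inner join excludes parents with zero children

Fix: Switch to LEFT JOIN to retain unmatched parent rows

Corrected query:
SELECT p.name, COUNT(c.id) FROM customers p LEFT JOIN purchases c ON c.customer_id = p.id GROUP BY p.name

Result:
name  | COUNT(c.id)
------+------------
Alice | 2          
Bob   | 2          
Carol | 2          
Eve   | 0          
Frank | 1          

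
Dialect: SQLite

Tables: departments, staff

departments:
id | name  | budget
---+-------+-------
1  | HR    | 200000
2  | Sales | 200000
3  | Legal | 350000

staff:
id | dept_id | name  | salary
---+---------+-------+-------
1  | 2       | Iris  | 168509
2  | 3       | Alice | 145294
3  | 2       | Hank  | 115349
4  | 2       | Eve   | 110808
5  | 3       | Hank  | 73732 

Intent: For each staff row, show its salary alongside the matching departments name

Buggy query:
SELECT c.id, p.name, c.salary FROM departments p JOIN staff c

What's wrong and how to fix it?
Bug: Missing join condition: each staff row is matched to all departments rows instead of just its own

Fix: Add ON c.dept_id = p.id to the JOIN

Corrected query:
SELECT c.id, p.name, c.salary FROM departments p JOIN staff c ON c.dept_id = p.id

Result:
id | name  | salary
---+-------+-------
1  | Sales | 168509
2  | Legal | 145294
3  | Sales | 115349
4  | Sales | 110808
5  | Legal | 73732 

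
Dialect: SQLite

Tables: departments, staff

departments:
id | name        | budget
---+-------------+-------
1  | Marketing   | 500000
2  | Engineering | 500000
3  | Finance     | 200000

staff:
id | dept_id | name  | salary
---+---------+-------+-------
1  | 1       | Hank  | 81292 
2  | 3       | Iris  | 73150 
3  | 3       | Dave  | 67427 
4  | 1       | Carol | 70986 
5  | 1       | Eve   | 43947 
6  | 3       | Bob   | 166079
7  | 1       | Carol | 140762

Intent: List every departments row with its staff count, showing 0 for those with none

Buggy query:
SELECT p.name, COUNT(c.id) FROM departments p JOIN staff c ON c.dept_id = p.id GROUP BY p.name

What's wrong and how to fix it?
Bug: INNER JOIN drops departments rows that have no matching staff rows

Fix: Switch to LEFT JOIN to retain unmatched parent rows

Corrected query:
SELECT p.name, COUNT(c.id) FROM departments p LEFT JOIN staff c ON c.dept_id = p.id GROUP BY p.name

Result:
name        | COUNT(c.id)
------------+------------
Engineering | 0          
Finance     | 3          
Marketing   | 4          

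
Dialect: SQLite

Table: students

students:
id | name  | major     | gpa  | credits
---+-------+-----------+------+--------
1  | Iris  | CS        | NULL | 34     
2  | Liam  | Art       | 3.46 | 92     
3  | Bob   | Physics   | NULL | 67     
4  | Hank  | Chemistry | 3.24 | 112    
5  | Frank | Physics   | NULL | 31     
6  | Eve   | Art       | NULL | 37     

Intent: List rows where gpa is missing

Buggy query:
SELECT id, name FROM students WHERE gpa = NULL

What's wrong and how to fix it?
Bug: '= NULL' is always unknown in SQL three-valued logic, so no rows match

Fix: Use IS NULL to test for NULL

Corrected query:
SELECT id, name FROM students WHERE gpa IS NULL

Result:
id | name 
---+------
1  | Iris 
3  | Bob  
5  | Frank
6  | Eve  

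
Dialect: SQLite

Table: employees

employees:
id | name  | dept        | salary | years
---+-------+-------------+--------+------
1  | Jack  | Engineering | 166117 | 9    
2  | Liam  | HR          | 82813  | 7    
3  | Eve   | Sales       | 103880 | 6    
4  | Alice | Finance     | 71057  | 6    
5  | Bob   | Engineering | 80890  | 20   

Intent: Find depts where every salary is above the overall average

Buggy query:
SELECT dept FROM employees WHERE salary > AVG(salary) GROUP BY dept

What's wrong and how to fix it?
Bug: WHERE evaluates per row before aggregation, so AVG() is unavailable

Fix: Compute the overall average in a scalar subquery and compare each group's MIN against it in HAVING

Corrected query:
SELECT dept FROM employees GROUP BY dept HAVING MIN(salary) > (SELECT AVG(salary) FROM employees)

Result:
dept 
-----
Sales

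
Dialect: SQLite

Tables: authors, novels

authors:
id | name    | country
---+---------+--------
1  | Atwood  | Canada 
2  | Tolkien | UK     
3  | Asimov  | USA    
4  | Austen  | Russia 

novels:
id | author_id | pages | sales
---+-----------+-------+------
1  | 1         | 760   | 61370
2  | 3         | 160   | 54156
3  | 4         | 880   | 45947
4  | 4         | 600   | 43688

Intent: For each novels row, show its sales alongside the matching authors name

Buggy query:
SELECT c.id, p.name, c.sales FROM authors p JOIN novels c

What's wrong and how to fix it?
Bug: Missing join condition: each novels row is matched to all authors rows instead of just its own

Fix: Add ON c.author_id = p.id to the JOIN

Corrected query:
SELECT c.id, p.name, c.sales FROM authors p JOIN novels c ON c.author_id = p.id

Result:
id | name   | sales
---+--------+------
1  | Atwood | 61370
2  | Asimov | 54156
3  | Austen | 45947
4  | Austen | 43688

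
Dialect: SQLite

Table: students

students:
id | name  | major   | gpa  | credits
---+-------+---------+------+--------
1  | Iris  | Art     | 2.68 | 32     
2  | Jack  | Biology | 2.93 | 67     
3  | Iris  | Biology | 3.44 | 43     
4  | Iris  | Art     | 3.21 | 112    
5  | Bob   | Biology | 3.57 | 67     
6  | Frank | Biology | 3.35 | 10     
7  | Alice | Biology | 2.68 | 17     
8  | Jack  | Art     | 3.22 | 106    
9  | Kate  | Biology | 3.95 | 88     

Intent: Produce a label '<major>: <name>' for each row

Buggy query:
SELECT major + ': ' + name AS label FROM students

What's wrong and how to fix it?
Bug: SQLite uses || for string concatenation; + coerces text to numbers (yielding 0)

Fix: Use the || operator for string concatenation

Corrected query:
SELECT major || ': ' || name AS label FROM students

Result:
label         
--------------
Art: Iris     
Biology: Jack 
Biology: Iris 
Art: Iris     
Biology: Bob  
Biology: Frank
Biology: Alice
Art: Jack     
Biology: Kate 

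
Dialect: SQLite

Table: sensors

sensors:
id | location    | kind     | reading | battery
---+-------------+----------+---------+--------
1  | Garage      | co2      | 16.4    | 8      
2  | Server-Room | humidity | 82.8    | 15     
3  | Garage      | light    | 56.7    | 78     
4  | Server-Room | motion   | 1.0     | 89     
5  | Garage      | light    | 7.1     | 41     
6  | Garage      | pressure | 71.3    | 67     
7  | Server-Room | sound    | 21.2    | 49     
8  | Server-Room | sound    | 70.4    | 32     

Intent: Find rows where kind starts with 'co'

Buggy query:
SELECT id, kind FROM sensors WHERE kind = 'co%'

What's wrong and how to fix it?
Bug: Wildcards only work with LIKE; '=' treats '%' as a literal character

Fix: Use LIKE for wildcard pattern matching

Corrected query:
SELECT id, kind FROM sensors WHERE kind LIKE 'co%'

Result:
id | kind
---+-----
1  | co2 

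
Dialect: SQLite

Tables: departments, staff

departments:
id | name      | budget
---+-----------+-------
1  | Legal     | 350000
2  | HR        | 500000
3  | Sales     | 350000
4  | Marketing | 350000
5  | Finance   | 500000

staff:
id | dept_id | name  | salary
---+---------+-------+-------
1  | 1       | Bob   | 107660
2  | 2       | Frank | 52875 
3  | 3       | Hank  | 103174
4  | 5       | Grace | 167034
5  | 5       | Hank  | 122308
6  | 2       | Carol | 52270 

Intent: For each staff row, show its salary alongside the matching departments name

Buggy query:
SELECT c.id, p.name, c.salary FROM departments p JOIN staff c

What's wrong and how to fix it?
Bug: Missing join condition: each staff row is matched to all departments rows instead of just its own

Fix: Add ON c.dept_id = p.id to the JOIN

Corrected query:
SELECT c.id, p.name, c.salary FROM departments p JOIN staff c ON c.dept_id = p.id

Result:
id | name    | salary
---+---------+-------
1  | Legal   | 107660
2  | HR      | 52875 
3  | Sales   | 103174
4  | Finance | 167034
5  | Finance | 122308
6  | HR      | 52270 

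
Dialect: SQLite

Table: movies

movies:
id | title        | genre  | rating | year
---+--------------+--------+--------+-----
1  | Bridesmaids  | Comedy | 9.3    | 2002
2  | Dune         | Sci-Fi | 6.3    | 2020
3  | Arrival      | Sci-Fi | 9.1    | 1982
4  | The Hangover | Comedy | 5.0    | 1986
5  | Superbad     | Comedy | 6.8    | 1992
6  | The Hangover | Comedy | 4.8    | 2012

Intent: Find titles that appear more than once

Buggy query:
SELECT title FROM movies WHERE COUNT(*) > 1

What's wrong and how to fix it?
Bug: COUNT(*) is an aggregate and cannot be used in WHERE

Fix: GROUP BY title, then filter groups with HAVING COUNT(*) > 1

Corrected query:
SELECT title FROM movies GROUP BY title HAVING COUNT(*) > 1

Result:
title       
------------
The Hangover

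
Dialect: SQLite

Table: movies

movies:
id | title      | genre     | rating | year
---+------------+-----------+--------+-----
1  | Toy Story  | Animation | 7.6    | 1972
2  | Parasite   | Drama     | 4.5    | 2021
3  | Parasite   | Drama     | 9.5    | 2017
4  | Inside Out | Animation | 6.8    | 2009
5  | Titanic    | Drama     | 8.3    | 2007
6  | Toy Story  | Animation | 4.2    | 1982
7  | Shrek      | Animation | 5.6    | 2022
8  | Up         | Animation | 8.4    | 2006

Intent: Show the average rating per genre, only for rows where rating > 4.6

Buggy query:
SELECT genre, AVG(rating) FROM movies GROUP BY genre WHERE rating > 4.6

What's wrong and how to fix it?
Bug: Row-level WHERE must come before GROUP BY in the clause order

Fix: Move the WHERE clause before GROUP BY

Corrected query:
SELECT genre, AVG(rating) FROM movies WHERE rating > 4.6 GROUP BY genre

Result:
genre     | AVG(rating)
----------+------------
Animation | 7.1        
Drama     | 8.9        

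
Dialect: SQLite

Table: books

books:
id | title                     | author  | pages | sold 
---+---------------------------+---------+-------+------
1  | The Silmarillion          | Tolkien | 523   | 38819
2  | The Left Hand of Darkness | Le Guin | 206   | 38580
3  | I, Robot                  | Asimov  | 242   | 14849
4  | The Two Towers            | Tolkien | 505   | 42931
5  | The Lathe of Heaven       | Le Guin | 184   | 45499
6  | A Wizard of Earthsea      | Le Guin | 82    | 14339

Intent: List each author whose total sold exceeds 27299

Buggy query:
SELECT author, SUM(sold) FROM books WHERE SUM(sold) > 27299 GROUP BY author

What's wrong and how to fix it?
Bug: SUM(sold) is an aggregate, but WHERE filters rows before aggregation

Fix: Move the aggregate condition to a HAVING clause

Corrected query:
SELECT author, SUM(sold) FROM books GROUP BY author HAVING SUM(sold) > 27299

Result:
author  | SUM(sold)
--------+----------
Le Guin | 98418    
Tolkien | 81750    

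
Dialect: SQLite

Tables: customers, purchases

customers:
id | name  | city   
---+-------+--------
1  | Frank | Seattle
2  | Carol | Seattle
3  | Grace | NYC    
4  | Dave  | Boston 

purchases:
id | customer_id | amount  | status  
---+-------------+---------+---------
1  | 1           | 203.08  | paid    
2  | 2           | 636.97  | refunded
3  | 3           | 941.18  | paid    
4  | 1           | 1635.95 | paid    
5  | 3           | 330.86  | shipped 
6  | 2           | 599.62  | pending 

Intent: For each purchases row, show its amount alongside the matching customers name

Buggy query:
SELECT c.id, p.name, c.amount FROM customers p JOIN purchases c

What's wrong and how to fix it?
Bug: Missing join condition: each purchases row is matched to all customers rows instead of just its own

Fix: Specify the join condition linking the foreign key to the parent id

Corrected query:
SELECT c.id, p.name, c.amount FROM customers p JOIN purchases c ON c.customer_id = p.id

Result:
id | name  | amount 
---+-------+--------
1  | Frank | 203.08 
2  | Carol | 636.97 
3  | Grace | 941.18 
4  | Frank | 1635.95
5  | Grace | 330.86 
6  | Carol | 599.62 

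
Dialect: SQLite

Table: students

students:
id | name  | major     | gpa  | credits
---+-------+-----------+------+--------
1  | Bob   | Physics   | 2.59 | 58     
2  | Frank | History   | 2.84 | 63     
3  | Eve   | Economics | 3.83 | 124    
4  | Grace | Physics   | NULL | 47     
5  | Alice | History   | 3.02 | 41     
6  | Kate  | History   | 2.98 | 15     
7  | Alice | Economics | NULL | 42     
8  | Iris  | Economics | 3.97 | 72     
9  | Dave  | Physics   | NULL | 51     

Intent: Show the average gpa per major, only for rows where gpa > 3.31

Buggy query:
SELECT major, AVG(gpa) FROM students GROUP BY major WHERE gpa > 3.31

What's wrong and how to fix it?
Bug: WHERE cannot follow GROUP BY

Fix: Place WHERE between FROM and GROUP BY

Corrected query:
SELECT major, AVG(gpa) FROM students WHERE gpa > 3.31 GROUP BY major

Result:
major     | AVG(gpa)
----------+---------
Economics | 3.9     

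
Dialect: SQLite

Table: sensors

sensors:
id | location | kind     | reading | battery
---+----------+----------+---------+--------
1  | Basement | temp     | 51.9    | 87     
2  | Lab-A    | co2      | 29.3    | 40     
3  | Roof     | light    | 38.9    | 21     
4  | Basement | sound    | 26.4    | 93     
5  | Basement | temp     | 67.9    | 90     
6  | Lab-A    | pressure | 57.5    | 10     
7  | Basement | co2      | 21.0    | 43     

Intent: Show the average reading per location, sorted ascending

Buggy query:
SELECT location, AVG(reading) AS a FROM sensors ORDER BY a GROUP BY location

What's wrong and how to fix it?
Bug: GROUP BY must precede ORDER BY

Fix: Move ORDER BY to the end, after GROUP BY

Corrected query:
SELECT location, AVG(reading) AS a FROM sensors GROUP BY location ORDER BY a

Result:
location | a   
---------+-----
Roof     | 38.9
Basement | 41.8
Lab-A    | 43.4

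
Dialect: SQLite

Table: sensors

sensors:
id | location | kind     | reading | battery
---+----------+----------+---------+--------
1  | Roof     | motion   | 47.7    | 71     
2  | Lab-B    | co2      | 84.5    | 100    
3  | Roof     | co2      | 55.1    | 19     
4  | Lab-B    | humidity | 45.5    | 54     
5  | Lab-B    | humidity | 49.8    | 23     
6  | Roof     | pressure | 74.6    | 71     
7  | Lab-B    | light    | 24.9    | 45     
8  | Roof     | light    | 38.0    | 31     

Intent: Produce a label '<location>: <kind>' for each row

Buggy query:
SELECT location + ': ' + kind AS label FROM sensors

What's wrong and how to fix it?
Bug: '+' is numeric addition; on text columns SQLite converts them to 0 instead of concatenating

Fix: Replace + with || to concatenate text

Corrected query:
SELECT location || ': ' || kind AS label FROM sensors

Result:
label          
---------------
Roof: motion   
Lab-B: co2     
Roof: co2      
Lab-B: humidity
Lab-B: humidity
Roof: pressure 
Lab-B: light   
Roof: light    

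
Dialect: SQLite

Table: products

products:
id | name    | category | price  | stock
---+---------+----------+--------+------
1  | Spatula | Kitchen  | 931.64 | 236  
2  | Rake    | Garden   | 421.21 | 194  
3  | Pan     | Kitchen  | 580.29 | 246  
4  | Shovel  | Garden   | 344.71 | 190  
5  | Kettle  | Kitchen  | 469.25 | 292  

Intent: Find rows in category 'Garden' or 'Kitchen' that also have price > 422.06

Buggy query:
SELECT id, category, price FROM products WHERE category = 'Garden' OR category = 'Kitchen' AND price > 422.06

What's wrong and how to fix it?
Bug: AND binds tighter than OR, so this parses as category = 'Garden' OR (category = 'Kitchen' AND price > 422.06)

Fix: Group the OR with parentheses (or use IN), then AND the threshold

Corrected query:
SELECT id, category, price FROM products WHERE (category = 'Garden' OR category = 'Kitchen') AND price > 422.06

Result:
id | category | price 
---+----------+-------
1  | Kitchen  | 931.64
3  | Kitchen  | 580.29
5  | Kitchen  | 469.25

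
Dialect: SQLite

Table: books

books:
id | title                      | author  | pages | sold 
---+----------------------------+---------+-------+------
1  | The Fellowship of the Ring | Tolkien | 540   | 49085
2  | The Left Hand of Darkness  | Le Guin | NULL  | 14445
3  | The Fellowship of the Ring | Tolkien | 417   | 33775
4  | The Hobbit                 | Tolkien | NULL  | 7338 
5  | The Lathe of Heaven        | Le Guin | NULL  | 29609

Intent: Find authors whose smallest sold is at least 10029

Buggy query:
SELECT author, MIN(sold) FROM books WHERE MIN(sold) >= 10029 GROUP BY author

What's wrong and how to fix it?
Bug: MIN() in WHERE is a misuse of aggregate

Fix: Use HAVING for the per-group MIN condition

Corrected query:
SELECT author, MIN(sold) FROM books GROUP BY author HAVING MIN(sold) >= 10029

Result:
author  | MIN(sold)
--------+----------
Le Guin | 14445    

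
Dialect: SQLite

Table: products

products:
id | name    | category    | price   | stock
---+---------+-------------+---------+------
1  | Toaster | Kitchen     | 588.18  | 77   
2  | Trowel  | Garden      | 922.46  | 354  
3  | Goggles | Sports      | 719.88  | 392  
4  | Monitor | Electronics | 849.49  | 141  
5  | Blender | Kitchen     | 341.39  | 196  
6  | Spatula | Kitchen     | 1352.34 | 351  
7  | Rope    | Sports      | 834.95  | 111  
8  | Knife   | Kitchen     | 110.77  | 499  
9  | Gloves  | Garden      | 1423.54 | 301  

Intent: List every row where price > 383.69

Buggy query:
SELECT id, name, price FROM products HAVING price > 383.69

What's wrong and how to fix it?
Bug: This is a non-aggregate query (no GROUP BY, no aggregates), so in SQLite the HAVING clause is invalid here; a row-level condition belongs in WHERE

Fix: Replace HAVING with WHERE since the condition applies to individual rows

Corrected query:
SELECT id, name, price FROM products WHERE price > 383.69

Result:
id | name    | price  
---+---------+--------
1  | Toaster | 588.18 
2  | Trowel  | 922.46 
3  | Goggles | 719.88 
4  | Monitor | 849.49 
6  | Spatula | 1352.34
7  | Rope    | 834.95 
9  | Gloves  | 1423.54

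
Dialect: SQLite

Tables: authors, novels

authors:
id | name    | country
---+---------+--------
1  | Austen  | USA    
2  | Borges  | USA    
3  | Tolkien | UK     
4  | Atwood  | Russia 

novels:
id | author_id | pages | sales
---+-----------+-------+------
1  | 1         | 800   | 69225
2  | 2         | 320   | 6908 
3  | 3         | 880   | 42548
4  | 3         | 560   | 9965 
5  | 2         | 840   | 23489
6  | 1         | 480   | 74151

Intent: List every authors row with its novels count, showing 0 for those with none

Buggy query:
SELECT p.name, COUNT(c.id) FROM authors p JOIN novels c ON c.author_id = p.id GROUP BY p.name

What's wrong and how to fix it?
Bug: INNER JOIN drops authors rows that have no matching novels rows

Fix: Switch to LEFT JOIN to retain unmatched parent rows

Corrected query:
SELECT p.name, COUNT(c.id) FROM authors p LEFT JOIN novels c ON c.author_id = p.id GROUP BY p.name

Result:
name    | COUNT(c.id)
--------+------------
Atwood  | 0          
Austen  | 2          
Borges  | 2          
Tolkien | 2          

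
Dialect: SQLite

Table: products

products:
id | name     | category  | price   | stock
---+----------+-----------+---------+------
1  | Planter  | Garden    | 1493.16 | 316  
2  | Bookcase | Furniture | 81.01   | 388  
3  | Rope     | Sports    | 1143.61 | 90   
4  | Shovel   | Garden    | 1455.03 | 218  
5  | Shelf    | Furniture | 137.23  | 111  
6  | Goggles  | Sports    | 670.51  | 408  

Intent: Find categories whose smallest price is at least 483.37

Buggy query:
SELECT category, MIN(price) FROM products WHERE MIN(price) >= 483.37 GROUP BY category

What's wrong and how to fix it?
Bug: MIN() in WHERE is a misuse of aggregate

Fix: Use HAVING for the per-group MIN condition

Corrected query:
SELECT category, MIN(price) FROM products GROUP BY category HAVING MIN(price) >= 483.37

Result:
category | MIN(price)
---------+-----------
Garden   | 1455.03   
Sports   | 670.51    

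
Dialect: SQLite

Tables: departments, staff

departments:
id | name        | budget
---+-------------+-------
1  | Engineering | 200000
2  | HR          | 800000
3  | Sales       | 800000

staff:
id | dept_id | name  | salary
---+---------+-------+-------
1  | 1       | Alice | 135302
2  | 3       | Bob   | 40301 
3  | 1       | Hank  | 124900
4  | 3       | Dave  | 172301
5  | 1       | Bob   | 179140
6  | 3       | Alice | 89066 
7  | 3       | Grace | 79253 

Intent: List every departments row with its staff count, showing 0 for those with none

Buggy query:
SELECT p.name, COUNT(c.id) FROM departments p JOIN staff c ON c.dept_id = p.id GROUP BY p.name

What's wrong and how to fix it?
Bug: An inner join excludes parents with zero children

Fix: Switch to LEFT JOIN to retain unmatched parent rows

Corrected query:
SELECT p.name, COUNT(c.id) FROM departments p LEFT JOIN staff c ON c.dept_id = p.id GROUP BY p.name

Result:
name        | COUNT(c.id)
------------+------------
Engineering | 3          
HR          | 0          
Sales       | 4          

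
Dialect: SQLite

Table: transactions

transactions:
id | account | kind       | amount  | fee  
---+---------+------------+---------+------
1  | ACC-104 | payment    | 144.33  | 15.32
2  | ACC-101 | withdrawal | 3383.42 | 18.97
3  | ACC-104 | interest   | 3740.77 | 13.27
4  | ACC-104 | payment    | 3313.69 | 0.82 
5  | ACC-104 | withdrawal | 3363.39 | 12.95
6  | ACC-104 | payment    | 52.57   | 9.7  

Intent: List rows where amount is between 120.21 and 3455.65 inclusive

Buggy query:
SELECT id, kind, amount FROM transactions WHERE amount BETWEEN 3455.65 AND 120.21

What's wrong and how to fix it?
Bug: The bounds are reversed; BETWEEN a AND b requires a <= b to match anything

Fix: Write BETWEEN 120.21 AND 3455.65

Corrected query:
SELECT id, kind, amount FROM transactions WHERE amount BETWEEN 120.21 AND 3455.65

Result:
id | kind       | amount 
---+------------+--------
1  | payment    | 144.33 
2  | withdrawal | 3383.42
4  | payment    | 3313.69
5  | withdrawal | 3363.39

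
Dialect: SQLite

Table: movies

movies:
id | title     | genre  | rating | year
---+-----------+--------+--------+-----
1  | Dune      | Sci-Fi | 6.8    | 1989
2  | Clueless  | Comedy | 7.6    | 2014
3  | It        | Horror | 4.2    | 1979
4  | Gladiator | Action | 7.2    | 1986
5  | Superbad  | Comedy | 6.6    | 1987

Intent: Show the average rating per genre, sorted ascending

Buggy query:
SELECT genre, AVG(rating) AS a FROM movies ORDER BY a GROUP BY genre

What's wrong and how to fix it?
Bug: ORDER BY appears before GROUP BY; SQL clause order requires GROUP BY first

Fix: Reorder: SELECT … FROM … GROUP BY … ORDER BY …

Corrected query:
SELECT genre, AVG(rating) AS a FROM movies GROUP BY genre ORDER BY a

Result:
genre  | a  
-------+----
Horror | 4.2
Sci-Fi | 6.8
Comedy | 7.1
Action | 7.2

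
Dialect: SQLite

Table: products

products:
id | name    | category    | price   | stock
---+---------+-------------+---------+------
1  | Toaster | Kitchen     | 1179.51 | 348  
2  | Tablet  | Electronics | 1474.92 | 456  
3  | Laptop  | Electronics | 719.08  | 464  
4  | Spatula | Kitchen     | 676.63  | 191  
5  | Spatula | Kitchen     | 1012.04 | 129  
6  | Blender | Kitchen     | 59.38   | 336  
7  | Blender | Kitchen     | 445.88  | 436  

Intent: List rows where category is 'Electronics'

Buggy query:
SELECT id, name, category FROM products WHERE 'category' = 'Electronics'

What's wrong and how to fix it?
Bug: Single quotes denote string literals in SQL; the column name is being compared as a constant string

Fix: Remove the quotes around the column name (or use double quotes for an identifier)

Corrected query:
SELECT id, name, category FROM products WHERE category = 'Electronics'

Result:
id | name   | category   
---+--------+------------
2  | Tablet | Electronics
3  | Laptop | Electronics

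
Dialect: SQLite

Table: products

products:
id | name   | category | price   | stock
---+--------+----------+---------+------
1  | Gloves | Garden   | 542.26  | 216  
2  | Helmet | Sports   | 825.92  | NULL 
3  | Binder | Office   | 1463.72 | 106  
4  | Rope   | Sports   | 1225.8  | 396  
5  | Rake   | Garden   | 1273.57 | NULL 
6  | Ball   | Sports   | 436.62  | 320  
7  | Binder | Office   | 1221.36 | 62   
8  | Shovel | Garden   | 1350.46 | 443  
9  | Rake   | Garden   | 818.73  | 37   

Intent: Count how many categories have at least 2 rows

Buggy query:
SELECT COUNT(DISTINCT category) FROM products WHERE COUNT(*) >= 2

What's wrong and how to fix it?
Bug: COUNT(*) cannot appear in WHERE; the per-group count doesn't exist yet

Fix: Use a subquery that GROUPs and filters with HAVING, then count its rows

Corrected query:
SELECT COUNT(*) FROM (SELECT category FROM products GROUP BY category HAVING COUNT(*) >= 2)

Result:
COUNT(*)
--------
3       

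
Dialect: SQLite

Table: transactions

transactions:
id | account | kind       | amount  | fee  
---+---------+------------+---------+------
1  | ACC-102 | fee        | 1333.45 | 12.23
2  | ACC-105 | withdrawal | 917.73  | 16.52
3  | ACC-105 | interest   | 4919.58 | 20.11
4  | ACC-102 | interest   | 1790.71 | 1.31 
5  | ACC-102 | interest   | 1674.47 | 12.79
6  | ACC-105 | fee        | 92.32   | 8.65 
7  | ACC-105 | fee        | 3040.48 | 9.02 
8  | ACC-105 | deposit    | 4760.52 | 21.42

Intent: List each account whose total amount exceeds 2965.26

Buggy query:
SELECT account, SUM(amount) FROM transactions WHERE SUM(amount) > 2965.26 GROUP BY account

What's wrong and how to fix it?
Bug: Aggregate functions cannot appear in a WHERE clause

Fix: Use HAVING (which filters groups after aggregation) instead of WHERE

Corrected query:
SELECT account, SUM(amount) FROM transactions GROUP BY account HAVING SUM(amount) > 2965.26

Result:
account | SUM(amount)
--------+------------
ACC-102 | 4798.63    
ACC-105 | 13730.63   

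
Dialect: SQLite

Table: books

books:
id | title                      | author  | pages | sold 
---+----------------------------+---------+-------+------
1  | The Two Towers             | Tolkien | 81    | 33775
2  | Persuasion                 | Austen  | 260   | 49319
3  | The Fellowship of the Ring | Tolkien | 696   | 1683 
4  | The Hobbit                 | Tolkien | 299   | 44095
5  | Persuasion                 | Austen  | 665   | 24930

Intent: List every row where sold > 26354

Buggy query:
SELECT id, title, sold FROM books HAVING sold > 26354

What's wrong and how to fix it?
Bug: HAVING filters the output of aggregation, but this query has no GROUP BY and no aggregate functions, so SQLite rejects it (HAVING clause on a non-aggregate query); the condition here is per row

Fix: Replace HAVING with WHERE since the condition applies to individual rows

Corrected query:
SELECT id, title, sold FROM books WHERE sold > 26354

Result:
id | title          | sold 
---+----------------+------
1  | The Two Towers | 33775
2  | Persuasion     | 49319
4  | The Hobbit     | 44095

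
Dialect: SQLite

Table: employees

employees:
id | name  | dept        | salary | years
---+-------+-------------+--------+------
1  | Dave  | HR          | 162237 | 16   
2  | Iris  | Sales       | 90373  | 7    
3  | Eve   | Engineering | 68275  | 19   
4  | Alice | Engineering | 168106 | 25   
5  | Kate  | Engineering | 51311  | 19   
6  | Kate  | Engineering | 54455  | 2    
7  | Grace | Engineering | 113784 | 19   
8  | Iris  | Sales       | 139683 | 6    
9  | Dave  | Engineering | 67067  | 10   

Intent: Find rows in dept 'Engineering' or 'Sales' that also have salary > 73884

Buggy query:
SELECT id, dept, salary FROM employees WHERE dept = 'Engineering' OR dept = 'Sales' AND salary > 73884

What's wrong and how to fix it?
Bug: Without parentheses, AND is evaluated before OR, so the salary filter only applies to the 'Sales' branch

Fix: Add parentheses around the OR so the AND applies to both alternatives

Corrected query:
SELECT id, dept, salary FROM employees WHERE (dept = 'Engineering' OR dept = 'Sales') AND salary > 73884

Result:
id | dept        | salary
---+-------------+-------
2  | Sales       | 90373 
4  | Engineering | 168106
7  | Engineering | 113784
8  | Sales       | 139683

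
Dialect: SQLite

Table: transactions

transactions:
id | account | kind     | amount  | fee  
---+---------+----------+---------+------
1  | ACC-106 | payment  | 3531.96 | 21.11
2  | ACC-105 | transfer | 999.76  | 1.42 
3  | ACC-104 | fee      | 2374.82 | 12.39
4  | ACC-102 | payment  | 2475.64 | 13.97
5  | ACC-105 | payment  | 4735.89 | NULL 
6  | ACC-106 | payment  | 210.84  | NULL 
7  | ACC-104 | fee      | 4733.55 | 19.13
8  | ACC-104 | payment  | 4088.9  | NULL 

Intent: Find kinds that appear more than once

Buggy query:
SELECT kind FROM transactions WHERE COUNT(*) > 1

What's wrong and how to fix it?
Bug: WHERE can't reference COUNT(*); aggregates are computed after WHERE

Fix: Group first, then use HAVING for the count condition

Corrected query:
SELECT kind FROM transactions GROUP BY kind HAVING COUNT(*) > 1

Result:
kind   
-------
fee    
payment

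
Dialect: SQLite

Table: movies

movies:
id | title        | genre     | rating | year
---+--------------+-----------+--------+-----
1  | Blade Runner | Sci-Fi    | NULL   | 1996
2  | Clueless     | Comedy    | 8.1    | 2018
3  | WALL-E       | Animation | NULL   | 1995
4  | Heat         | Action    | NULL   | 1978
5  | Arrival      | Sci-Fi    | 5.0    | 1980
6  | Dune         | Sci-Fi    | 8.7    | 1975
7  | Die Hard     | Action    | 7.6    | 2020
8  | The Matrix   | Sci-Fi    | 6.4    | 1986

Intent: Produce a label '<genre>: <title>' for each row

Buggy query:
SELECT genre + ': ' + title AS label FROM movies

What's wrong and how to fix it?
Bug: '+' is numeric addition; on text columns SQLite converts them to 0 instead of concatenating

Fix: Replace + with || to concatenate text

Corrected query:
SELECT genre || ': ' || title AS label FROM movies

Result:
label               
--------------------
Sci-Fi: Blade Runner
Comedy: Clueless    
Animation: WALL-E   
Action: Heat        
Sci-Fi: Arrival     
Sci-Fi: Dune        
Action: Die Hard    
Sci-Fi: The Matrix  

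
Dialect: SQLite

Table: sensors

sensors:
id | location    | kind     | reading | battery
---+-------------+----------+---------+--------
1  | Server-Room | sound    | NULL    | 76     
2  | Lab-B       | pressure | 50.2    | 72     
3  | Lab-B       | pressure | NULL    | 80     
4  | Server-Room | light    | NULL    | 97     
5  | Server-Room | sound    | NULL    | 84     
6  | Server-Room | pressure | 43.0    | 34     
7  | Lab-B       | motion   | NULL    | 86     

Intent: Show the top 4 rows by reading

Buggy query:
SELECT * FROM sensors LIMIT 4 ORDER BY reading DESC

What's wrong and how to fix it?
Bug: LIMIT must come after ORDER BY

Fix: Sort with ORDER BY, then apply LIMIT

Corrected query:
SELECT * FROM sensors ORDER BY reading DESC LIMIT 4

Result:
id | location    | kind     | reading | battery
---+-------------+----------+---------+--------
2  | Lab-B       | pressure | 50.2    | 72     
6  | Server-Room | pressure | 43      | 34     
1  | Server-Room | sound    | NULL    | 76     
3  | Lab-B       | pressure | NULL    | 80     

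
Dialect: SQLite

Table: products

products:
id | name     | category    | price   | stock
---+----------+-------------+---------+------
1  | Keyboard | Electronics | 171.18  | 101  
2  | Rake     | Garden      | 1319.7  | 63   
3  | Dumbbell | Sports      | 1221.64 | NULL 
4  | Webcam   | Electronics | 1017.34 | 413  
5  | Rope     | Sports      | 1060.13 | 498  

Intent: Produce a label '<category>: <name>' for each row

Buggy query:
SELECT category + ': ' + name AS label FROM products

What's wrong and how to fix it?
Bug: '+' is numeric addition; on text columns SQLite converts them to 0 instead of concatenating

Fix: Use the || operator for string concatenation

Corrected query:
SELECT category || ': ' || name AS label FROM products

Result:
label                
---------------------
Electronics: Keyboard
Garden: Rake         
Sports: Dumbbell     
Electronics: Webcam  
Sports: Rope         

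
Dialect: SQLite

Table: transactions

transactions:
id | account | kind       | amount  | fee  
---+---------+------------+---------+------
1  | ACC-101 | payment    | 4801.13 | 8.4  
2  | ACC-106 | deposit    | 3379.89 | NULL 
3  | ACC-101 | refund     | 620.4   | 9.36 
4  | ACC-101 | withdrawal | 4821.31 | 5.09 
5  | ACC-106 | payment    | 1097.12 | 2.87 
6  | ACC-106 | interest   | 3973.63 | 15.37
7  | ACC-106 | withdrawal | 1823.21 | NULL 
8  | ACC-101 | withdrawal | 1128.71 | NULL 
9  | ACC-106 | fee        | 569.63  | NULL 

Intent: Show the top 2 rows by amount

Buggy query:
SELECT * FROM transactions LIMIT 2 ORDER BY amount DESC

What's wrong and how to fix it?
Bug: ORDER BY cannot follow LIMIT; LIMIT is the final clause

Fix: Swap the clauses: ORDER BY first, then LIMIT

Corrected query:
SELECT * FROM transactions ORDER BY amount DESC LIMIT 2

Result:
id | account | kind       | amount  | fee 
---+---------+------------+---------+-----
4  | ACC-101 | withdrawal | 4821.31 | 5.09
1  | ACC-101 | payment    | 4801.13 | 8.4 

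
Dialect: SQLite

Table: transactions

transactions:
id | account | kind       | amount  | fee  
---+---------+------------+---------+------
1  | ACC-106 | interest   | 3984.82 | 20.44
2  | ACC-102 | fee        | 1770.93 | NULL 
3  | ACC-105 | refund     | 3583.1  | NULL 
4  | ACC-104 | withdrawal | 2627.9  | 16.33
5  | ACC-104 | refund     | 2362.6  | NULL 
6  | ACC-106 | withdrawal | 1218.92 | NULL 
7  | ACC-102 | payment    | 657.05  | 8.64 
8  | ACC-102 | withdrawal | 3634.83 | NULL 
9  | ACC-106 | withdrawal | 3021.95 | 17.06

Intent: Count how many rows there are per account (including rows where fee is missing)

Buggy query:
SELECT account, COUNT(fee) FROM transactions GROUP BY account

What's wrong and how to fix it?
Bug: COUNT(fee) skips NULLs, so groups with missing fee are undercounted

Fix: Replace COUNT(fee) with COUNT(*)

Corrected query:
SELECT account, COUNT(*) FROM transactions GROUP BY account

Result:
account | COUNT(*)
--------+---------
ACC-102 | 3       
ACC-104 | 2       
ACC-105 | 1       
ACC-106 | 3       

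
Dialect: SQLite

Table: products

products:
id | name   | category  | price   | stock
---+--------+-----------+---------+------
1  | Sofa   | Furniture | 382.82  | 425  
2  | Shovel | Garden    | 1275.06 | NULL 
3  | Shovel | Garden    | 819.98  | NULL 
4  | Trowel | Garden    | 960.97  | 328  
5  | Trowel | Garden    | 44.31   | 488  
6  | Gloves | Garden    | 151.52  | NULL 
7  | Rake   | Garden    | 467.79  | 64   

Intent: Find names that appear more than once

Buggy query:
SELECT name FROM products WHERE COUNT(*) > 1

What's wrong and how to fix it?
Bug: COUNT(*) is an aggregate and cannot be used in WHERE

Fix: GROUP BY name, then filter groups with HAVING COUNT(*) > 1

Corrected query:
SELECT name FROM products GROUP BY name HAVING COUNT(*) > 1

Result:
name  
------
Shovel
Trowel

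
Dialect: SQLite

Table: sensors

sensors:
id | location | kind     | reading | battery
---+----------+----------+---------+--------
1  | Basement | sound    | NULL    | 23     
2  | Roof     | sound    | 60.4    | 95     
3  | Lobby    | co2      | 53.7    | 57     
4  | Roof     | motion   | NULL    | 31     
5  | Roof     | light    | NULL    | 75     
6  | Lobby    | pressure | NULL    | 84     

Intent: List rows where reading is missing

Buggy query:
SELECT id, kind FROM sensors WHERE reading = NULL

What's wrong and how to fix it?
Bug: '= NULL' is always unknown in SQL three-valued logic, so no rows match

Fix: Replace '= NULL' with 'IS NULL'

Corrected query:
SELECT id, kind FROM sensors WHERE reading IS NULL

Result:
id | kind    
---+---------
1  | sound   
4  | motion  
5  | light   
6  | pressure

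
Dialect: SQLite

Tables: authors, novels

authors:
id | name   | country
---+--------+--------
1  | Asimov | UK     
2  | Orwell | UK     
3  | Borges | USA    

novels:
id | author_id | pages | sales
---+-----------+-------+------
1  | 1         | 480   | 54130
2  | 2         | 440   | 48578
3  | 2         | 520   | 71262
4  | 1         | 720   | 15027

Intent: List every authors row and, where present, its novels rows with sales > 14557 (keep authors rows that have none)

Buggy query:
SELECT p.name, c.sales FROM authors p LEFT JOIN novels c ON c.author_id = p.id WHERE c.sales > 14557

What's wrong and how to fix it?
Bug: A WHERE condition on the right-hand table after LEFT JOIN drops unmatched parents

Fix: Move the right-table condition into the ON clause so unmatched parents are kept

Corrected query:
SELECT p.name, c.sales FROM authors p LEFT JOIN novels c ON c.author_id = p.id AND c.sales > 14557

Result:
name   | sales
-------+------
Asimov | 15027
Asimov | 54130
Orwell | 48578
Orwell | 71262
Borges | NULL 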